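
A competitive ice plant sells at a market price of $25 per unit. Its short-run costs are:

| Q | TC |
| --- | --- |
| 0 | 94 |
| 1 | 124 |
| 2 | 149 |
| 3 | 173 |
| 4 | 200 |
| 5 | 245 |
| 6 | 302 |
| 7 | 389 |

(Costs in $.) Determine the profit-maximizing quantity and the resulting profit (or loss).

Q = 0 (shut down); profit = -$94

Compute π = P·Q − TC at each output: Q=0: -94; Q=1: -99; Q=2: -99; Q=3: -98; Q=4: -100; Q=5: -120; Q=6: -152; Q=7: -214.
Profit is highest at Q = 0. Equivalently, the lowest AVC in the table is 79/3 ≈ $26.33 at Q = 3, and P = $25 falls below it — price never covers variable cost, so the firm shuts down and loses only its fixed cost.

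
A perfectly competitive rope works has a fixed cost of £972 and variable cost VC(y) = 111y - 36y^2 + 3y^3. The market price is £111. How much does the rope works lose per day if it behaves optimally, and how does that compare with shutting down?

AVC = 111 - 36y + 3y^2; min AVC = £3 at y = 6. Since P = £111 ≥ min AVC, the firm produces.
With MC = 111 - 72y + 9y^2, P = MC on the upward-sloping part at y* = 8.
TR = 111·8 = 888. TC = 972 + 120 = 1092. Profit = 888 − 1092 = -£204.
By producing, the firm covers all variable cost plus £768 of fixed cost; shutting down would lose the full £972.

Profit = -£204 at y = 8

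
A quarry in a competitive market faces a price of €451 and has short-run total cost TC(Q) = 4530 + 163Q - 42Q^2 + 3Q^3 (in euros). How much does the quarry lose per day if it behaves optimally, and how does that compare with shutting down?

AVC = 163 - 42Q + 3Q^2 has its minimum €16 at Q = 7; price €451 clears that bar, so the firm operates.
With MC = 163 - 84Q + 9Q^2, P = MC on the upward-sloping part at Q* = 12.
TR = 451·12 = 5412. TC = 4530 + 1092 = 5622. Profit = 5412 − 5622 = -€210.
That loss of €210 beats the €4530 the firm would lose by shutting down; producing recovers €4320 of fixed cost.

Profit = -€210 at Q = 12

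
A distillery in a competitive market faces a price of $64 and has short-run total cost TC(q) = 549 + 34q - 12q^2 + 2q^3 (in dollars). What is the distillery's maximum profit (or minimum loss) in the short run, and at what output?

AVC = 34 - 12q + 2q^2 has its minimum $16 at q = 3; price $64 clears that bar, so the firm operates.
MC = 34 - 24q + 6q^2. Setting P = MC and taking the root on the rising branch gives q* = 5.
TR = 64·5 = 320. TC = 549 + 120 = 669. Profit = 320 − 669 = -$349.
By producing, the firm covers all variable cost plus $200 of fixed cost; shutting down would lose the full $549.

Profit = -$349 at q = 5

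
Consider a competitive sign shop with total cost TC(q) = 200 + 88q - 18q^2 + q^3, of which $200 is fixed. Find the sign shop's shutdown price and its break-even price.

Shutdown price = min AVC. AVC = 88 - 18q + q^2, with vertex at q = 9 and minimum $7.
ATC = 200/q + 88 - 18q + q^2. Setting dATC/dq = −200/q^2 − 18 + 2q = 0 gives q = 10 (since 2·10^3 − 18·10^2 = 200).
min ATC = 200/10 + 88 − 18·10 + 10^2 = $28. That is the break-even price.
Between these two prices the firm operates at a loss; above $28 it earns a profit.

Shutdown price = $7; break-even price = $28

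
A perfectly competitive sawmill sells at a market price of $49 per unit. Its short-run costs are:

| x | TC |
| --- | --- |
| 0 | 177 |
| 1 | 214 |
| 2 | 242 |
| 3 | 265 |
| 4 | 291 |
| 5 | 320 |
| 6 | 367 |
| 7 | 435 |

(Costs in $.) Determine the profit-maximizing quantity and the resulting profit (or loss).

x = 6; profit = -$73

Profit at each row (π = 49x − TC): x=0: -177; x=1: -165; x=2: -144; x=3: -118; x=4: -95; x=5: -75; x=6: -73; x=7: -92.
Profit is maximized at x = 6. AVC there is 190/6 = $31.67 ≤ P, so producing beats shutting down (which would give -$177).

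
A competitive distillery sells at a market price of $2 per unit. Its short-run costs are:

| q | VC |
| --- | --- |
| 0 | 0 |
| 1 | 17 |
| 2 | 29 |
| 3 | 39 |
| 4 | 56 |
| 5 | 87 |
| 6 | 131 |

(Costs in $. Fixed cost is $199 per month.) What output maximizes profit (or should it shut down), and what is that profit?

Tabulate TR − TC: q=0: -199; q=1: -214; q=2: -224; q=3: -232; q=4: -247; q=5: -276; q=6: -318.
Profit is highest at q = 0. Equivalently, the lowest AVC in the table is 39/3 ≈ $13 at q = 3, and P = $2 falls below it — price never covers variable cost, so the firm shuts down and loses only its fixed cost.

q = 0 (shut down); profit = -$199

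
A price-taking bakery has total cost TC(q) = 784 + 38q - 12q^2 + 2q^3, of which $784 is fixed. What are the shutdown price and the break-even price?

Shutdown price = min AVC. AVC = 38 - 12q + 2q^2, with vertex at q = 3 and minimum $20.
ATC = 784/q + 38 - 12q + 2q^2. Setting dATC/dq = −784/q^2 − 12 + 4q = 0 gives q = 7 (since 4·7^3 − 12·7^2 = 784).
min ATC = 784/7 + 38 − 12·7 + 2·7^2 = $164. That is the break-even price.
For $20 ≤ P < $164 the firm produces at a loss; below $20 it shuts down.

Shutdown price = $20; break-even price = $164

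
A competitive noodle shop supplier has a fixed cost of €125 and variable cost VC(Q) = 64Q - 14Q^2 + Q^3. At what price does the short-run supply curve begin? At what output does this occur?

€15 per unit, at Q = 7

The shutdown price is the minimum of AVC. VC = 64Q - 14Q^2 + Q^3, so AVC = 64 - 14Q + Q^2.
dAVC/dQ = -14 + 2Q = 0 gives Q = 7. min AVC = 64 - 14·7 + 7^2 = 15.
So the shutdown price is €15.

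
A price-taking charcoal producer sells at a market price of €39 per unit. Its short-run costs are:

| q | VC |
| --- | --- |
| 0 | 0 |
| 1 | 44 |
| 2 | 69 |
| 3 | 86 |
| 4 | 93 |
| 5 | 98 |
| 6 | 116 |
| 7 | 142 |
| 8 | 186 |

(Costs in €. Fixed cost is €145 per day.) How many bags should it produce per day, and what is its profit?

q = 7; profit = -€14

Compute π = P·q − TC at each output: q=0: -145; q=1: -150; q=2: -136; q=3: -114; q=4: -82; q=5: -48; q=6: -27; q=7: -14; q=8: -19.
Profit is maximized at q = 7. AVC there is 142/7 = €20.29 ≤ P, so producing beats shutting down (which would give -€145).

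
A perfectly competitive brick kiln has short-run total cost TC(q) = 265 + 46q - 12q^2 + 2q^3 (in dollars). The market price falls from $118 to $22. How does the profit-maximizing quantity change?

AVC = 46 - 12q + 2q^2, minimized at q = 3 where min AVC = $28. MC = 46 - 24q + 6q^2.
With P = $118 above the shutdown price, P = MC gives q = 6.
At P = $22 < min AVC = $28, price no longer covers variable cost at any output, so the firm shuts down: q = 0.

Output falls from 6 to 0 (the firm shuts down)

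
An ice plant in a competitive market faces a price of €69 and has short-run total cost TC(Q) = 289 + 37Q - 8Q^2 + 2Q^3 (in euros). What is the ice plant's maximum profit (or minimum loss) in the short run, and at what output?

AVC = 37 - 8Q + 2Q^2 has its minimum €29 at Q = 2; price €69 clears that bar, so the firm operates.
MC = 37 - 16Q + 6Q^2. Setting P = MC and taking the root on the rising branch gives Q* = 4.
TR = 69·4 = 276. TC = 289 + 148 = 437. Profit = 276 − 437 = -€161.
By producing, the firm covers all variable cost plus €128 of fixed cost; shutting down would lose the full €289.

Profit = -€161 at Q = 4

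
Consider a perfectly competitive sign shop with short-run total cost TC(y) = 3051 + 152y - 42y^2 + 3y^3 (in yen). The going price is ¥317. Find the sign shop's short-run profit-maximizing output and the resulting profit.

Profit = -¥147 at y = 11

AVC = 152 - 42y + 3y^2 has its minimum ¥5 at y = 7; price ¥317 clears that bar, so the firm operates.
MC = 152 - 84y + 9y^2. Setting P = MC and taking the root on the rising branch gives y* = 11.
TR = 317·11 = 3487. TC = 3051 + 583 = 3634. Profit = 3487 − 3634 = -¥147.
That loss of ¥147 beats the ¥3051 the firm would lose by shutting down; producing recovers ¥2904 of fixed cost.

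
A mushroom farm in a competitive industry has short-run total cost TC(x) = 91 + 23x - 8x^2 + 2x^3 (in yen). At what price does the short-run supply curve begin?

¥15 per unit

The shutdown price is the minimum of AVC. VC = 23x - 8x^2 + 2x^3, so AVC = 23 - 8x + 2x^2.
dAVC/dx = -8 + 4x = 0 gives x = 2. min AVC = 23 - 8·2 + 2·2^2 = 15.
So the shutdown price is ¥15.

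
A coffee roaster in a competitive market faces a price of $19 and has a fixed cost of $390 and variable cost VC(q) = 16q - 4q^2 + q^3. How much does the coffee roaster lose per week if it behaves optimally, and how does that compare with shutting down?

Profit = -$372 at q = 3

AVC = 16 - 4q + q^2; min AVC = $12 at q = 2. Since P = $19 ≥ min AVC, the firm produces.
With MC = 16 - 8q + 3q^2, P = MC on the upward-sloping part at q* = 3.
TR = 19·3 = 57. TC = 390 + 39 = 429. Profit = 57 − 429 = -$372.
Shutting down would mean losing the fixed cost of $390, so operating at a loss of $372 is better by $18.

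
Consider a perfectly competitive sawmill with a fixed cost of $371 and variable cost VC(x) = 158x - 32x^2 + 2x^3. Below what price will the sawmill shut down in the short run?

The shutdown price is the minimum of AVC. VC = 158x - 32x^2 + 2x^3, so AVC = 158 - 32x + 2x^2.
dAVC/dx = -32 + 4x = 0 gives x = 8. min AVC = 158 - 32·8 + 2·8^2 = 30.
So the shutdown price is $30.

$30 per unit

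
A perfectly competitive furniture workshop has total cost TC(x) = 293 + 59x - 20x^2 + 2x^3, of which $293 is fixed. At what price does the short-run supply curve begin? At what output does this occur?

$9 per unit, at x = 5

The shutdown price is the minimum of AVC. VC = 59x - 20x^2 + 2x^3, so AVC = 59 - 20x + 2x^2.
At the minimum of AVC, MC = AVC. MC = 59 - 40x + 6x^2; setting MC = AVC gives 4x^2 - 20x = 0, so x = 5. min AVC = 9.
The firm shuts down for any P below $9.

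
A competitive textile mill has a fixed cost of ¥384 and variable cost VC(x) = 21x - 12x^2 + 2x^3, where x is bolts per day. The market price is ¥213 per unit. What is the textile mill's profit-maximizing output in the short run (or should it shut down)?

From TC, MC = TC'(x) = 21 - 24x + 6x^2 and AVC = VC/x = 21 - 12x + 2x^2.
AVC hits its minimum where MC = AVC, at x = 3, giving min AVC = 21 - 12·3 + 2·3^2 = ¥3.
Because ¥213 ≥ ¥3, revenue can cover variable cost; the firm operates.
Set P = MC: 213 = 21 - 24x + 6x^2 → -192 - 24x + 6x^2 = 0. The roots are x = -4 and x = 8; the profit-maximizing output is on the rising part of MC, so x* = 8.
Check: AVC at x = 8 is ¥53 ≤ P, so revenue covers variable cost.
Profit = P·x − TC = 213·8 − 808 = ¥896.

Produce at x = 8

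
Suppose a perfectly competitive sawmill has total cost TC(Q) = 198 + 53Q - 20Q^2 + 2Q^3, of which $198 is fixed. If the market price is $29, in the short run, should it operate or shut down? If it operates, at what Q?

Strip out fixed cost: VC = 53Q - 20Q^2 + 2Q^3. Then AVC = 53 - 20Q + 2Q^2 and MC = 53 - 40Q + 6Q^2.
AVC hits its minimum where MC = AVC, at Q = 5, giving min AVC = 53 - 20·5 + 2·5^2 = $3.
P = $29 exceeds min AVC = $3, so the firm stays open.
Solving P = MC: 24 - 40Q + 6Q^2 = 0 ⇒ Q = 2/3 or 6. On the upward-sloping branch, Q* = 6.
Check: AVC at Q = 6 is $5 ≤ P, so revenue covers variable cost.
Profit = P·Q − TC = 29·6 − 228 = -$54, a loss, but smaller than the $198 fixed cost the firm would lose by shutting down.

Produce at Q = 6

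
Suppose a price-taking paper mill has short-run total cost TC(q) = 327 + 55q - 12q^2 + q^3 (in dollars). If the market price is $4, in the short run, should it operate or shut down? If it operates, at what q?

From TC, MC = TC'(q) = 55 - 24q + 3q^2 and AVC = VC/q = 55 - 12q + q^2.
AVC hits its minimum where MC = AVC, at q = 6, giving min AVC = 55 - 12·6 + 6^2 = $19.
With P < min AVC ($4 < $19), every unit sold adds to the loss.
Best response: produce nothing and absorb the $327 fixed cost.

Shut down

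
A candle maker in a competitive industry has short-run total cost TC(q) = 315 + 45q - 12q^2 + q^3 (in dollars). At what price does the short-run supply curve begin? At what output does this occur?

The firm shuts down when price falls below the minimum of average variable cost. AVC = VC/q = 45 - 12q + q^2.
dAVC/dq = -12 + 2q = 0 gives q = 6. min AVC = 45 - 12·6 + 6^2 = 9.
The firm shuts down for any P below $9.

$9 per unit, at q = 6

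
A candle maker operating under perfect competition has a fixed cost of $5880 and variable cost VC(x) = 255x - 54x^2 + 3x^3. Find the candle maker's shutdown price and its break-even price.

AVC = 255 - 54x + 3x^2; minimized at x = 9, giving min AVC = $12. That is the shutdown price.
ATC = 5880/x + 255 - 54x + 3x^2. Setting dATC/dx = −5880/x^2 − 54 + 6x = 0 gives x = 14 (since 6·14^3 − 54·14^2 = 5880).
min ATC = 5880/14 + 255 − 54·14 + 3·14^2 = $507. That is the break-even price.
For $12 ≤ P < $507 the firm produces at a loss; below $12 it shuts down.

Shutdown price = $12; break-even price = $507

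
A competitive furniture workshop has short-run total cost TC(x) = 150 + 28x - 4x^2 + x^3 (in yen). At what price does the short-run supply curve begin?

The firm shuts down when price falls below the minimum of average variable cost. AVC = VC/x = 28 - 4x + x^2.
dAVC/dx = -4 + 2x = 0 gives x = 2. min AVC = 28 - 4·2 + 2^2 = 24.
For P < ¥24 the firm produces nothing.

¥24 per unit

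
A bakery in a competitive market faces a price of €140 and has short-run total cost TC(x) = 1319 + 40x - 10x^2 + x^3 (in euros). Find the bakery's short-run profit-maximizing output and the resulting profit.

AVC = 40 - 10x + x^2 has its minimum €15 at x = 5; price €140 clears that bar, so the firm operates.
MC = 40 - 20x + 3x^2. Setting P = MC and taking the root on the rising branch gives x* = 10.
TR = 140·10 = 1400. TC = 1319 + 400 = 1719. Profit = 1400 − 1719 = -€319.
Shutting down would mean losing the fixed cost of €1319, so operating at a loss of €319 is better by €1000.

Profit = -€319 at x = 10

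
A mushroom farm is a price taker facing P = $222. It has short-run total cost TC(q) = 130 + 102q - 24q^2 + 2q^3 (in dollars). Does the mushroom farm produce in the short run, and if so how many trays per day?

From TC, MC = TC'(q) = 102 - 48q + 6q^2 and AVC = VC/q = 102 - 24q + 2q^2.
The AVC parabola has its vertex at q = 24/4 = 6, where AVC = 102 - 24·6 + 2·6^2 = $30.
Because $222 ≥ $30, revenue can cover variable cost; the firm operates.
P = MC gives -120 - 48q + 6q^2 = 0, with roots -2 and 10. Take the larger (rising MC): q* = 10.
Check: AVC at q = 10 is $62 ≤ P, so revenue covers variable cost.
Profit = P·q − TC = 222·10 − 750 = $1470.

Produce at q = 10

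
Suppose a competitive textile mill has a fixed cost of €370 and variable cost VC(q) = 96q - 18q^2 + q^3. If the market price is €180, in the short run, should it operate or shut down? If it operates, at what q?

Produce at q = 14

From TC, MC = TC'(q) = 96 - 36q + 3q^2 and AVC = VC/q = 96 - 18q + q^2.
The AVC parabola has its vertex at q = 18/2 = 9, where AVC = 96 - 18·9 + 9^2 = €15.
Because €180 ≥ €15, revenue can cover variable cost; the firm operates.
Solving P = MC: -84 - 36q + 3q^2 = 0 ⇒ q = -2 or 14. On the upward-sloping branch, q* = 14.
Check: AVC at q = 14 is €40 ≤ P, so revenue covers variable cost.
Profit = P·q − TC = 180·14 − 930 = €1590.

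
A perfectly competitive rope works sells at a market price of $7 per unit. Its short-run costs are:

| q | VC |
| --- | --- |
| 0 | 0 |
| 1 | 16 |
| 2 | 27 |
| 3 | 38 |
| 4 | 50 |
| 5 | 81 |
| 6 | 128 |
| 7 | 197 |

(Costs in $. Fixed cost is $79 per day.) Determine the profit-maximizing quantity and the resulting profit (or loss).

Compute π = P·q − TC at each output: q=0: -79; q=1: -88; q=2: -92; q=3: -96; q=4: -101; q=5: -125; q=6: -165; q=7: -227.
Profit is highest at q = 0. Equivalently, the lowest AVC in the table is 50/4 ≈ $12.50 at q = 4, and P = $7 falls below it — price never covers variable cost, so the firm shuts down and loses only its fixed cost.

q = 0 (shut down); profit = -$79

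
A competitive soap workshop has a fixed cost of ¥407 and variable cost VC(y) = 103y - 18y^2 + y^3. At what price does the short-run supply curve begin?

The firm shuts down when price falls below the minimum of average variable cost. AVC = VC/y = 103 - 18y + y^2.
At the minimum of AVC, MC = AVC. MC = 103 - 36y + 3y^2; setting MC = AVC gives 2y^2 - 18y = 0, so y = 9. min AVC = 22.
So the shutdown price is ¥22.

¥22 per unit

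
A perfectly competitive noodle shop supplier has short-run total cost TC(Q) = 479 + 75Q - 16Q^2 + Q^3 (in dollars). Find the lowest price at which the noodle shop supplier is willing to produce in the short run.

$11 per unit

The firm shuts down when price falls below the minimum of average variable cost. AVC = VC/Q = 75 - 16Q + Q^2.
At the minimum of AVC, MC = AVC. MC = 75 - 32Q + 3Q^2; setting MC = AVC gives 2Q^2 - 16Q = 0, so Q = 8. min AVC = 11.
The firm shuts down for any P below $11.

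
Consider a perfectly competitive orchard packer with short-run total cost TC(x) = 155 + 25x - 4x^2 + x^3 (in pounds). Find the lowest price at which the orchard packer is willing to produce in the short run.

The shutdown price is the minimum of AVC. VC = 25x - 4x^2 + x^3, so AVC = 25 - 4x + x^2.
At the minimum of AVC, MC = AVC. MC = 25 - 8x + 3x^2; setting MC = AVC gives 2x^2 - 4x = 0, so x = 2. min AVC = 21.
So the shutdown price is £21.

£21 per unit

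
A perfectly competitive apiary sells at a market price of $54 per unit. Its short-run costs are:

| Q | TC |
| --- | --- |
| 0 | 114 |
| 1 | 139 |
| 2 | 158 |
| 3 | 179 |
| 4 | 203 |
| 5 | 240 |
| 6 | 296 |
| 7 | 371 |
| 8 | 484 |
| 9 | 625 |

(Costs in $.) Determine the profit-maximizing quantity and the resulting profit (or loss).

Q = 5; profit = $30

Profit at each row (π = 54Q − TC): Q=0: -114; Q=1: -85; Q=2: -50; Q=3: -17; Q=4: 13; Q=5: 30; Q=6: 28; Q=7: 7; Q=8: -52; Q=9: -139.
Profit is maximized at Q = 5. AVC there is 126/5 = $25.20 ≤ P, so producing beats shutting down (which would give -$114).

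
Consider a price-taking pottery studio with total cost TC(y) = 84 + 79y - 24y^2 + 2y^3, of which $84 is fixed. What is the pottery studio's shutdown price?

The firm shuts down when price falls below the minimum of average variable cost. AVC = VC/y = 79 - 24y + 2y^2.
At the minimum of AVC, MC = AVC. MC = 79 - 48y + 6y^2; setting MC = AVC gives 4y^2 - 24y = 0, so y = 6. min AVC = 7.
So the shutdown price is $7.

$7 per unit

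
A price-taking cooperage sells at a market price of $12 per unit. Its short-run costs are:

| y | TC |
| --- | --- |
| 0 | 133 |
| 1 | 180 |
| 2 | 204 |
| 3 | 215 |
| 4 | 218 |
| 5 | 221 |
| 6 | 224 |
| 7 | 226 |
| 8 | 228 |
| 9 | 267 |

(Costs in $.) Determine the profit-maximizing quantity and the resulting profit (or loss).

Tabulate TR − TC: y=0: -133; y=1: -168; y=2: -180; y=3: -179; y=4: -170; y=5: -161; y=6: -152; y=7: -142; y=8: -132; y=9: -159.
Profit is maximized at y = 8. AVC there is 95/8 = $11.88 ≤ P, so producing beats shutting down (which would give -$133).

y = 8; profit = -$132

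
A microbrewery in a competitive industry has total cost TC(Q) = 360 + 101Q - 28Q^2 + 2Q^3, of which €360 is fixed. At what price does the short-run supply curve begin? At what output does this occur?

€3 per unit, at Q = 7

The shutdown price is the minimum of AVC. VC = 101Q - 28Q^2 + 2Q^3, so AVC = 101 - 28Q + 2Q^2.
dAVC/dQ = -28 + 4Q = 0 gives Q = 7. min AVC = 101 - 28·7 + 2·7^2 = 3.
The firm shuts down for any P below €3.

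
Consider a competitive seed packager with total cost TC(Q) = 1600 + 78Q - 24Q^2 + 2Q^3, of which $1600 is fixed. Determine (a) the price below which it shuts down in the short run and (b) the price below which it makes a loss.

AVC = 78 - 24Q + 2Q^2; minimized at Q = 6, giving min AVC = $6. That is the shutdown price.
ATC = 1600/Q + 78 - 24Q + 2Q^2. Setting dATC/dQ = −1600/Q^2 − 24 + 4Q = 0 gives Q = 10 (since 4·10^3 − 24·10^2 = 1600).
min ATC = 1600/10 + 78 − 24·10 + 2·10^2 = $198. That is the break-even price.
Between these two prices the firm operates at a loss; above $198 it earns a profit.

Shutdown price = $6; break-even price = $198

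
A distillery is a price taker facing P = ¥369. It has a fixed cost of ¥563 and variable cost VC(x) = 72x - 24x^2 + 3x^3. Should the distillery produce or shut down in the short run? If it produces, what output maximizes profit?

Produce at x = 9

Variable cost is VC = 72x - 24x^2 + 3x^3, so AVC = VC/x = 72 - 24x + 3x^2 and MC = dTC/dx = 72 - 48x + 9x^2.
AVC hits its minimum where MC = AVC, at x = 4, giving min AVC = 72 - 24·4 + 3·4^2 = ¥24.
Since P = ¥369 ≥ min AVC = ¥24, price covers variable cost and the firm should produce.
P = MC gives -297 - 48x + 9x^2 = 0, with roots -11/3 and 9. Take the larger (rising MC): x* = 9.
Check: AVC at x = 9 is ¥99 ≤ P, so revenue covers variable cost.
Profit = P·x − TC = 369·9 − 1454 = ¥1867.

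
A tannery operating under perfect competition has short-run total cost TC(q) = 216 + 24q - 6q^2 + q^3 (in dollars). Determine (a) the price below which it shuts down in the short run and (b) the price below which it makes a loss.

Shutdown price = min AVC. AVC = 24 - 6q + q^2, with vertex at q = 3 and minimum $15.
ATC = 216/q + 24 - 6q + q^2. Setting dATC/dq = −216/q^2 − 6 + 2q = 0 gives q = 6 (since 2·6^3 − 6·6^2 = 216).
min ATC = 216/6 + 24 − 6·6 + 6^2 = $60. That is the break-even price.
For $15 ≤ P < $60 the firm produces at a loss; below $15 it shuts down.

Shutdown price = $15; break-even price = $60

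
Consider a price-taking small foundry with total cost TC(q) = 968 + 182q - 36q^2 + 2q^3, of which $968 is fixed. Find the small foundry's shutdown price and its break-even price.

Shutdown price = $20; break-even price = $116

Shutdown price = min AVC. AVC = 182 - 36q + 2q^2, with vertex at q = 9 and minimum $20.
ATC = 968/q + 182 - 36q + 2q^2. Setting dATC/dq = −968/q^2 − 36 + 4q = 0 gives q = 11 (since 4·11^3 − 36·11^2 = 968).
min ATC = 968/11 + 182 − 36·11 + 2·11^2 = $116. That is the break-even price.
For $20 ≤ P < $116 the firm produces at a loss; below $20 it shuts down.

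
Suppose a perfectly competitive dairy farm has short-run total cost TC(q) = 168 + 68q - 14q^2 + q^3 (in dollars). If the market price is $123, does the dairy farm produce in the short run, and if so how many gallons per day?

Produce at q = 11

Variable cost is VC = 68q - 14q^2 + q^3, so AVC = VC/q = 68 - 14q + q^2 and MC = dTC/dq = 68 - 28q + 3q^2.
AVC is minimized where dAVC/dq = -14 + 2q = 0, at q = 7; min AVC = 68 - 14·7 + 7^2 = $19.
Because $123 ≥ $19, revenue can cover variable cost; the firm operates.
P = MC gives -55 - 28q + 3q^2 = 0, with roots -5/3 and 11. Take the larger (rising MC): q* = 11.
Check: AVC at q = 11 is $35 ≤ P, so revenue covers variable cost.
Profit = P·q − TC = 123·11 − 553 = $800.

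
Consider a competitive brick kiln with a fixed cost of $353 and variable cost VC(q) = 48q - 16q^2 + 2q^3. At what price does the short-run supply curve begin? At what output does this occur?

$16 per unit, at q = 4

Short-run supply begins at min AVC. From VC = 48q - 16q^2 + 2q^3, AVC = 48 - 16q + 2q^2.
At the minimum of AVC, MC = AVC. MC = 48 - 32q + 6q^2; setting MC = AVC gives 4q^2 - 16q = 0, so q = 4. min AVC = 16.
For P < $16 the firm produces nothing.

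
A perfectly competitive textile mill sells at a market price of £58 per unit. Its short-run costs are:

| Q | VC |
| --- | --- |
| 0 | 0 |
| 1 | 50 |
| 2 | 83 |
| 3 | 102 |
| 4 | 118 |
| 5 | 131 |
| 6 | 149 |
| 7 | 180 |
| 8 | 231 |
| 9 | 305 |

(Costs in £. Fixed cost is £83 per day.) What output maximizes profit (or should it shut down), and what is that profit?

Compute π = P·Q − TC at each output: Q=0: -83; Q=1: -75; Q=2: -50; Q=3: -11; Q=4: 31; Q=5: 76; Q=6: 116; Q=7: 143; Q=8: 150; Q=9: 134.
Profit is maximized at Q = 8. AVC there is 231/8 = £28.88 ≤ P, so producing beats shutting down (which would give -£83).

Q = 8; profit = £150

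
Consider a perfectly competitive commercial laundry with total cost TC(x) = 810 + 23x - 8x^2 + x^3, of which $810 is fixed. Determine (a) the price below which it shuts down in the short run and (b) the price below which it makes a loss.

Shutdown price = $7; break-even price = $122

AVC = 23 - 8x + x^2; minimized at x = 4, giving min AVC = $7. That is the shutdown price.
ATC = 810/x + 23 - 8x + x^2. Setting dATC/dx = −810/x^2 − 8 + 2x = 0 gives x = 9 (since 2·9^3 − 8·9^2 = 810).
min ATC = 810/9 + 23 − 8·9 + 9^2 = $122. That is the break-even price.
For $7 ≤ P < $122 the firm produces at a loss; below $7 it shuts down.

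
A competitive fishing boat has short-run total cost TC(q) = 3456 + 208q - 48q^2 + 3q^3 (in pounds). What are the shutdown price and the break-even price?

AVC = 208 - 48q + 3q^2; minimized at q = 8, giving min AVC = £16. That is the shutdown price.
ATC = 3456/q + 208 - 48q + 3q^2. Setting dATC/dq = −3456/q^2 − 48 + 6q = 0 gives q = 12 (since 6·12^3 − 48·12^2 = 3456).
min ATC = 3456/12 + 208 − 48·12 + 3·12^2 = £352. That is the break-even price.
For £16 ≤ P < £352 the firm produces at a loss; below £16 it shuts down.

Shutdown price = £16; break-even price = £352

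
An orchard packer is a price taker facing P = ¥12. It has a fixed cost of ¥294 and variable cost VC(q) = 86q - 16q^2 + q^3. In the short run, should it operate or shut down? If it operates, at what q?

Shut down

From TC, MC = TC'(q) = 86 - 32q + 3q^2 and AVC = VC/q = 86 - 16q + q^2.
AVC is minimized where dAVC/dq = -16 + 2q = 0, at q = 8; min AVC = 86 - 16·8 + 8^2 = ¥22.
Since P = ¥12 < min AVC = ¥22, price fails to cover variable cost at any output.
The firm minimizes its loss by shutting down and losing only its fixed cost of ¥294.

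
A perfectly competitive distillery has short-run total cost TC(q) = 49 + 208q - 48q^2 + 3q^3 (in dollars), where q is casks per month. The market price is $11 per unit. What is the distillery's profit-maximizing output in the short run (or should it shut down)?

Variable cost is VC = 208q - 48q^2 + 3q^3, so AVC = VC/q = 208 - 48q + 3q^2 and MC = dTC/dq = 208 - 96q + 9q^2.
AVC hits its minimum where MC = AVC, at q = 8, giving min AVC = 208 - 48·8 + 3·8^2 = $16.
Since P = $11 < min AVC = $16, price fails to cover variable cost at any output.
Shutting down limits the loss to fixed cost, $49.

Shut down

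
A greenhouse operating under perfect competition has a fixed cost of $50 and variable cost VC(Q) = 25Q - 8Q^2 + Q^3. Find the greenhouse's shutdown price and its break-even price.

AVC = 25 - 8Q + Q^2; minimized at Q = 4, giving min AVC = $9. That is the shutdown price.
ATC = 50/Q + 25 - 8Q + Q^2. Setting dATC/dQ = −50/Q^2 − 8 + 2Q = 0 gives Q = 5 (since 2·5^3 − 8·5^2 = 50).
min ATC = 50/5 + 25 − 8·5 + 5^2 = $20. That is the break-even price.
Between these two prices the firm operates at a loss; above $20 it earns a profit.

Shutdown price = $9; break-even price = $20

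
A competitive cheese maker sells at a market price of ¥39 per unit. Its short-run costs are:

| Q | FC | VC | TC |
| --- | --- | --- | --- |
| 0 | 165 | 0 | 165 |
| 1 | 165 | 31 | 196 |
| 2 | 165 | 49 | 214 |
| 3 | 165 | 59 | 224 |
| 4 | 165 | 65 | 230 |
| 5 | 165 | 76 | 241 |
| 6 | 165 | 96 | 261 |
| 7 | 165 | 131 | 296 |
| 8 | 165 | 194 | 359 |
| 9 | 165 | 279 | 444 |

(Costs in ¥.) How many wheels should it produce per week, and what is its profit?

Q = 7; profit = -¥23

Compute π = P·Q − TC at each output: Q=0: -165; Q=1: -157; Q=2: -136; Q=3: -107; Q=4: -74; Q=5: -46; Q=6: -27; Q=7: -23; Q=8: -47; Q=9: -93.
Profit is maximized at Q = 7. AVC there is 131/7 = ¥18.71 ≤ P, so producing beats shutting down (which would give -¥165).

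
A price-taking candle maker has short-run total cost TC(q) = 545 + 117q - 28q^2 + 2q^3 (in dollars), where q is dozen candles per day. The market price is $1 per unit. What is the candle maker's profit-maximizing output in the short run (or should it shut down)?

Shut down

Variable cost is VC = 117q - 28q^2 + 2q^3, so AVC = VC/q = 117 - 28q + 2q^2 and MC = dTC/dq = 117 - 56q + 6q^2.
AVC is minimized where dAVC/dq = -28 + 4q = 0, at q = 7; min AVC = 117 - 28·7 + 2·7^2 = $19.
With P < min AVC ($1 < $19), every unit sold adds to the loss.
Best response: produce nothing and absorb the $545 fixed cost.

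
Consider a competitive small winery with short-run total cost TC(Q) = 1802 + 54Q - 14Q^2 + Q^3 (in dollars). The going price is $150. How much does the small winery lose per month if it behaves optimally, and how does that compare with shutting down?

Profit = -$362 at Q = 12

AVC = 54 - 14Q + Q^2; min AVC = $5 at Q = 7. Since P = $150 ≥ min AVC, the firm produces.
With MC = 54 - 28Q + 3Q^2, P = MC on the upward-sloping part at Q* = 12.
TR = 150·12 = 1800. TC = 1802 + 360 = 2162. Profit = 1800 − 2162 = -$362.
By producing, the firm covers all variable cost plus $1440 of fixed cost; shutting down would lose the full $1802.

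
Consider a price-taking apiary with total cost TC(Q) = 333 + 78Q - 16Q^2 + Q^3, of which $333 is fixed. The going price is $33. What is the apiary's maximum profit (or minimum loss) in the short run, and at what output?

AVC = 78 - 16Q + Q^2; min AVC = $14 at Q = 8. Since P = $33 ≥ min AVC, the firm produces.
With MC = 78 - 32Q + 3Q^2, P = MC on the upward-sloping part at Q* = 9.
TR = 33·9 = 297. TC = 333 + 135 = 468. Profit = 297 − 468 = -$171.
That loss of $171 beats the $333 the firm would lose by shutting down; producing recovers $162 of fixed cost.

Profit = -$171 at Q = 9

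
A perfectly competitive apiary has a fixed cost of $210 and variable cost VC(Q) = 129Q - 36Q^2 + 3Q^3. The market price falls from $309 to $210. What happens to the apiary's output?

AVC = 129 - 36Q + 3Q^2, minimized at Q = 6 where min AVC = $21. MC = 129 - 72Q + 9Q^2.
At P = $309 ≥ min AVC, set P = MC on the rising branch: Q = 10.
At P = $210 ≥ min AVC, set P = MC: Q = 9. The firm stays open but cuts output.

Output falls from 10 to 9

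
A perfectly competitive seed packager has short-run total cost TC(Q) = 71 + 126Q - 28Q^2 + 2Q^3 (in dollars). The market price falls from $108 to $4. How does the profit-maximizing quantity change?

MC = 126 - 56Q + 6Q^2; the shutdown threshold is min AVC = $28 (at Q = 7).
At P = $108 ≥ min AVC, set P = MC on the rising branch: Q = 9.
At P = $4 < min AVC = $28, price no longer covers variable cost at any output, so the firm shuts down: Q = 0.

Output falls from 9 to 0 (the firm shuts down)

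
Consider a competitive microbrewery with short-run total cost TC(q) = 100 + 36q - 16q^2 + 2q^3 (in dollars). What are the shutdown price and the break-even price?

Shutdown price = $4; break-even price = $26

Shutdown price = min AVC. AVC = 36 - 16q + 2q^2, with vertex at q = 4 and minimum $4.
ATC = 100/q + 36 - 16q + 2q^2. Setting dATC/dq = −100/q^2 − 16 + 4q = 0 gives q = 5 (since 4·5^3 − 16·5^2 = 100).
min ATC = 100/5 + 36 − 16·5 + 2·5^2 = $26. That is the break-even price.
For $4 ≤ P < $26 the firm produces at a loss; below $4 it shuts down.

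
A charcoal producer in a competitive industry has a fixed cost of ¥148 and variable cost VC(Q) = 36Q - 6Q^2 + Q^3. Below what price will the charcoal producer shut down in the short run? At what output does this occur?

¥27 per unit, at Q = 3

The firm shuts down when price falls below the minimum of average variable cost. AVC = VC/Q = 36 - 6Q + Q^2.
At the minimum of AVC, MC = AVC. MC = 36 - 12Q + 3Q^2; setting MC = AVC gives 2Q^2 - 6Q = 0, so Q = 3. min AVC = 27.
For P < ¥27 the firm produces nothing.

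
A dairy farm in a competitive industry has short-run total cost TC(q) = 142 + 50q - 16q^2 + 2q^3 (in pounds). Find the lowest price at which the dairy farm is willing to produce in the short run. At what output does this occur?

£18 per unit, at q = 4

Short-run supply begins at min AVC. From VC = 50q - 16q^2 + 2q^3, AVC = 50 - 16q + 2q^2.
At the minimum of AVC, MC = AVC. MC = 50 - 32q + 6q^2; setting MC = AVC gives 4q^2 - 16q = 0, so q = 4. min AVC = 18.
So the shutdown price is £18.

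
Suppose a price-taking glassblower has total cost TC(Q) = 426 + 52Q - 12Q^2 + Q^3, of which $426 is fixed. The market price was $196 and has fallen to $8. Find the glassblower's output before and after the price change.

Output falls from 12 to 0 (the firm shuts down)

MC = 52 - 24Q + 3Q^2; the shutdown threshold is min AVC = $16 (at Q = 6).
With P = $196 above the shutdown price, P = MC gives Q = 12.
At P = $8 < min AVC = $16, price no longer covers variable cost at any output, so the firm shuts down: Q = 0.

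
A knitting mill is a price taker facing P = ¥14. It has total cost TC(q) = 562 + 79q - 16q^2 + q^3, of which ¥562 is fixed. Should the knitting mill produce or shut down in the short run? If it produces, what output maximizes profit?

Shut down

Variable cost is VC = 79q - 16q^2 + q^3, so AVC = VC/q = 79 - 16q + q^2 and MC = dTC/dq = 79 - 32q + 3q^2.
AVC is minimized where dAVC/dq = -16 + 2q = 0, at q = 8; min AVC = 79 - 16·8 + 8^2 = ¥15.
Since P = ¥14 < min AVC = ¥15, price fails to cover variable cost at any output.
The firm minimizes its loss by shutting down and losing only its fixed cost of ¥562.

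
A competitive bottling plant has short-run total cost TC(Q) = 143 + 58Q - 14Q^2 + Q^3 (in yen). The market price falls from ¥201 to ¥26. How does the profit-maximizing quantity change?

Output falls from 13 to 8

MC = 58 - 28Q + 3Q^2; the shutdown threshold is min AVC = ¥9 (at Q = 7).
At P = ¥201 ≥ min AVC, set P = MC on the rising branch: Q = 13.
At P = ¥26 ≥ min AVC, set P = MC: Q = 8. The firm stays open but cuts output.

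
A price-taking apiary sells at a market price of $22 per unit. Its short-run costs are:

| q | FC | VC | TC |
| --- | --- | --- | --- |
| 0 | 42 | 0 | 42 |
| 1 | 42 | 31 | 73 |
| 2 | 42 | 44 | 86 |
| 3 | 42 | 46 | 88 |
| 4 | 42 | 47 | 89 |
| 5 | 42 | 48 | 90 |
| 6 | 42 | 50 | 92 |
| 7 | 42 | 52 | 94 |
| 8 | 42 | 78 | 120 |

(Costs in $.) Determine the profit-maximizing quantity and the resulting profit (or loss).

q = 7; profit = $60

Tabulate TR − TC: q=0: -42; q=1: -51; q=2: -42; q=3: -22; q=4: -1; q=5: 20; q=6: 40; q=7: 60; q=8: 56.
Profit is maximized at q = 7. AVC there is 52/7 = $7.43 ≤ P, so producing beats shutting down (which would give -$42).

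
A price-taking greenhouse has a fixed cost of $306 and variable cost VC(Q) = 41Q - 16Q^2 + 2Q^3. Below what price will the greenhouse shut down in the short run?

$9 per unit

Short-run supply begins at min AVC. From VC = 41Q - 16Q^2 + 2Q^3, AVC = 41 - 16Q + 2Q^2.
dAVC/dQ = -16 + 4Q = 0 gives Q = 4. min AVC = 41 - 16·4 + 2·4^2 = 9.
The firm shuts down for any P below $9.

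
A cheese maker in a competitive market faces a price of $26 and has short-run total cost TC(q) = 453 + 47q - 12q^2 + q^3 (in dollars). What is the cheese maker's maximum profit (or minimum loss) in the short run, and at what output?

AVC = 47 - 12q + q^2 has its minimum $11 at q = 6; price $26 clears that bar, so the firm operates.
MC = 47 - 24q + 3q^2. Setting P = MC and taking the root on the rising branch gives q* = 7.
TR = 26·7 = 182. TC = 453 + 84 = 537. Profit = 182 − 537 = -$355.
That loss of $355 beats the $453 the firm would lose by shutting down; producing recovers $98 of fixed cost.

Profit = -$355 at q = 7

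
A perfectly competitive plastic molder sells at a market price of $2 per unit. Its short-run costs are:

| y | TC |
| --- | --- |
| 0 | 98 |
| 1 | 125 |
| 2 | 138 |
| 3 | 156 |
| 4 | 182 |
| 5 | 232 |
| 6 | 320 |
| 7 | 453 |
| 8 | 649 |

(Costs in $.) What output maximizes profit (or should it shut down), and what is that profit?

y = 0 (shut down); profit = -$98

Compute π = P·y − TC at each output: y=0: -98; y=1: -123; y=2: -134; y=3: -150; y=4: -174; y=5: -222; y=6: -308; y=7: -439; y=8: -633.
Profit is highest at y = 0. Equivalently, the lowest AVC in the table is 58/3 ≈ $19.33 at y = 3, and P = $2 falls below it — price never covers variable cost, so the firm shuts down and loses only its fixed cost.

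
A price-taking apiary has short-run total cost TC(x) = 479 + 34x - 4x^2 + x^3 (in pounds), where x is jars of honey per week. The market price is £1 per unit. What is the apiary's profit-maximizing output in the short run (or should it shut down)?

From TC, MC = TC'(x) = 34 - 8x + 3x^2 and AVC = VC/x = 34 - 4x + x^2.
The AVC parabola has its vertex at x = 4/2 = 2, where AVC = 34 - 4·2 + 2^2 = £30.
P = £1 lies below min AVC = £30; no output level covers variable cost.
The firm minimizes its loss by shutting down and losing only its fixed cost of £479.

Shut down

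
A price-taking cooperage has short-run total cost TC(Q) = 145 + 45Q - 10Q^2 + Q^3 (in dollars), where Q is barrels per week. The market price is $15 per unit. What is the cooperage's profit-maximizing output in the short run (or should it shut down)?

Shut down

Strip out fixed cost: VC = 45Q - 10Q^2 + Q^3. Then AVC = 45 - 10Q + Q^2 and MC = 45 - 20Q + 3Q^2.
AVC hits its minimum where MC = AVC, at Q = 5, giving min AVC = 45 - 10·5 + 5^2 = $20.
With P < min AVC ($15 < $20), every unit sold adds to the loss.
The firm minimizes its loss by shutting down and losing only its fixed cost of $145.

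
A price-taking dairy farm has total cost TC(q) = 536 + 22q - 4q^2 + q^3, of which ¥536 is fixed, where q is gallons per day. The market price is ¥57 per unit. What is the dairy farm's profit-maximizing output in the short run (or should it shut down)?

From TC, MC = TC'(q) = 22 - 8q + 3q^2 and AVC = VC/q = 22 - 4q + q^2.
AVC hits its minimum where MC = AVC, at q = 2, giving min AVC = 22 - 4·2 + 2^2 = ¥18.
Because ¥57 ≥ ¥18, revenue can cover variable cost; the firm operates.
Set P = MC: 57 = 22 - 8q + 3q^2 → -35 - 8q + 3q^2 = 0. The roots are q = -7/3 and q = 5; the profit-maximizing output is on the rising part of MC, so q* = 5.
Check: AVC at q = 5 is ¥27 ≤ P, so revenue covers variable cost.
Profit = P·q − TC = 57·5 − 671 = -¥386, a loss, but smaller than the ¥536 fixed cost the firm would lose by shutting down.

Produce at q = 5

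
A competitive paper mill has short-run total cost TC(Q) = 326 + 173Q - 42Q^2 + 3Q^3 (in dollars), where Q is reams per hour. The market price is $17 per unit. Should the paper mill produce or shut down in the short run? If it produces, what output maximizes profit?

Shut down

From TC, MC = TC'(Q) = 173 - 84Q + 9Q^2 and AVC = VC/Q = 173 - 42Q + 3Q^2.
AVC is minimized where dAVC/dQ = -42 + 6Q = 0, at Q = 7; min AVC = 173 - 42·7 + 3·7^2 = $26.
P = $17 lies below min AVC = $26; no output level covers variable cost.
The firm minimizes its loss by shutting down and losing only its fixed cost of $326.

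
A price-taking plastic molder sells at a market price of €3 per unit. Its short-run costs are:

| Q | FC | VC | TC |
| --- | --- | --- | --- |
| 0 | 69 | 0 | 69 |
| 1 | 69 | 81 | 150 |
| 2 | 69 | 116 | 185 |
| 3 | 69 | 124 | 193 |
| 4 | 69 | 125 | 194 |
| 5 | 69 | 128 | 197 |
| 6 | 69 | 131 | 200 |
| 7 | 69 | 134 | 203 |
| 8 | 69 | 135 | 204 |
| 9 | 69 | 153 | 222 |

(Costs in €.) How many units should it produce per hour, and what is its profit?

Profit at each row (π = 3Q − TC): Q=0: -69; Q=1: -147; Q=2: -179; Q=3: -184; Q=4: -182; Q=5: -182; Q=6: -182; Q=7: -182; Q=8: -180; Q=9: -195.
Profit is highest at Q = 0. Equivalently, the lowest AVC in the table is 135/8 ≈ €16.88 at Q = 8, and P = €3 falls below it — price never covers variable cost, so the firm shuts down and loses only its fixed cost.

Q = 0 (shut down); profit = -€69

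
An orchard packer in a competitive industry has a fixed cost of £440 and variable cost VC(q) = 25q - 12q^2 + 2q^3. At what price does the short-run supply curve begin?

£7 per unit

The shutdown price is the minimum of AVC. VC = 25q - 12q^2 + 2q^3, so AVC = 25 - 12q + 2q^2.
At the minimum of AVC, MC = AVC. MC = 25 - 24q + 6q^2; setting MC = AVC gives 4q^2 - 12q = 0, so q = 3. min AVC = 7.
For P < £7 the firm produces nothing.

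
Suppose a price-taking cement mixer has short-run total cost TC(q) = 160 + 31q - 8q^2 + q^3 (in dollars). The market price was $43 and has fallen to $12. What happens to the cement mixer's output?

AVC = 31 - 8q + q^2, minimized at q = 4 where min AVC = $15. MC = 31 - 16q + 3q^2.
At P = $43 ≥ min AVC, set P = MC on the rising branch: q = 6.
At P = $12 < min AVC = $15, price no longer covers variable cost at any output, so the firm shuts down: q = 0.

Output falls from 6 to 0 (the firm shuts down)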